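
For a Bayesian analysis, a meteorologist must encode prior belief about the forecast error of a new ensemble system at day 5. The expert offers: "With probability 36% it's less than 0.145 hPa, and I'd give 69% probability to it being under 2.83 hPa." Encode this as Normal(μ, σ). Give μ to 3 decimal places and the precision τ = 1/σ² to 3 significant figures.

The p-quantile of Normal(μ,σ) is μ + z_p·σ, with z_{0.36} = -0.3585 and z_{0.69} = 0.4959.
Eliminate σ: μ = (z₂·x₁ − z₁·x₂)/(z₂ − z₁) = (0.4959·0.145 − (-0.3585)·2.83)/0.8543 = 1.272.
Then σ = (x₂ − x₁)/(z₂ − z₁) = (2.83 − 0.145)/0.8543 = 3.143.
Precision τ = 1/σ² = 1/3.143² = 0.101.

μ = 1.272, τ = 0.101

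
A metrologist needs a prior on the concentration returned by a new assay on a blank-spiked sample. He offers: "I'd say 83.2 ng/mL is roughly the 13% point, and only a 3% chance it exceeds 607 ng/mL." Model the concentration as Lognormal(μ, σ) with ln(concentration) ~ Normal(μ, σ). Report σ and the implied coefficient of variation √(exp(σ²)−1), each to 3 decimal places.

If T ~ Lognormal(μ,σ) then ln T ~ Normal(μ,σ), so the p-quantile of ln T is μ + z_p·σ.
ln(83.2) = 4.421 and ln(607) = 6.409; z_{0.13} = -1.126, z_{0.97} = 1.881.
σ = (6.409 − 4.421)/(1.881 − (-1.126)) = 0.661.
μ = 4.421 − (-1.126)·0.661 = 5.166.
CV = √(exp(σ²)−1) = √(exp(0.4367)−1) = 0.740.

σ ≈ 0.661, CV ≈ 0.740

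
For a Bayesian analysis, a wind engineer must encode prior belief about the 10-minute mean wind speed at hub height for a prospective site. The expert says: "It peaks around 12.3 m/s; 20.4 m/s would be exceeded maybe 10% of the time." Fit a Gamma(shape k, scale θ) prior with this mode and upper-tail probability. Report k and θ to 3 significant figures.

Gamma(k,θ) with k>1 has mode (k−1)θ, so θ = 12.3/(k−1).
Need P(X < 20.4) = 0.9 with θ tied to k this way. Start at k = 2, θ = 12.3: P(X<20.4) ≈ 0.494.
Too low — raise k to concentrate. Iterating converges to k ≈ 8.37.
Then θ = 12.3/(8.37−1) ≈ 1.67.

k ≈ 8.37, θ ≈ 1.67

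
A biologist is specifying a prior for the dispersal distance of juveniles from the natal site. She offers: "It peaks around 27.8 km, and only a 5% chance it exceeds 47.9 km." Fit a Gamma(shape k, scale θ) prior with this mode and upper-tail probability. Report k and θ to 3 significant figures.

k ≈ 10.4, θ ≈ 2.95

Gamma(k,θ) with k>1 has mode (k−1)θ, so θ = 27.8/(k−1).
Need P(X < 47.9) = 0.95 with θ tied to k this way. Start at k = 2, θ = 27.8: P(X<47.9) ≈ 0.514.
Too low — raise k to concentrate. Iterating converges to k ≈ 10.4.
Then θ = 27.8/(10.4−1) ≈ 2.95.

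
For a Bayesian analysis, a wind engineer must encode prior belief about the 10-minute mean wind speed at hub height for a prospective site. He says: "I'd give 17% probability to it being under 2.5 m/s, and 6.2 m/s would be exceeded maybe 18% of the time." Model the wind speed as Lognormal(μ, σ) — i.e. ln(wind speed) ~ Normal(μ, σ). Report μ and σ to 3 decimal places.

μ ≈ 1.380, σ ≈ 0.486

If T ~ Lognormal(μ,σ) then ln T ~ Normal(μ,σ), so the p-quantile of ln T is μ + z_p·σ.
ln(2.5) = 0.9163 and ln(6.2) = 1.825; z_{0.17} = -0.9542, z_{0.82} = 0.9154.
σ = (1.825 − 0.9163)/(0.9154 − (-0.9542)) = 0.486.
μ = 0.9163 − (-0.9542)·0.486 = 1.380.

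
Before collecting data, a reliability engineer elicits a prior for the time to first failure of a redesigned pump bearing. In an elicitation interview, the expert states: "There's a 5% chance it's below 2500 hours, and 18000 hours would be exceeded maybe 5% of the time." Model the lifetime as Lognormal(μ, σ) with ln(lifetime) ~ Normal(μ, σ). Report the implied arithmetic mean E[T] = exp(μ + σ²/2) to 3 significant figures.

If T ~ Lognormal(μ,σ) then ln T ~ Normal(μ,σ), so the p-quantile of ln T is μ + z_p·σ.
ln(2500) = 7.824 and ln(18000) = 9.798; z_{0.05} = -1.645, z_{0.95} = 1.645.
σ = (9.798 − 7.824)/(1.645 − (-1.645)) = 0.600.
μ = 7.824 − (-1.645)·0.600 = 8.811.
E[T] = exp(μ + σ²/2) = exp(8.811 + 0.1800) = 8030 hours.

E[T] ≈ 8030 hours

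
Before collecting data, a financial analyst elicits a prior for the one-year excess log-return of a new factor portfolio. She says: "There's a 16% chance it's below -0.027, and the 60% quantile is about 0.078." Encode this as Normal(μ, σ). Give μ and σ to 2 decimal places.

For Normal(μ,σ), the p-quantile is μ + z_p·σ. Here z_{0.16} = -0.9945, z_{0.6} = 0.2533.
So -0.027 = μ − 0.9945σ and 0.078 = μ + 0.2533σ.
Subtracting: σ = (0.078 − -0.027)/(0.2533 − (-0.9945)) = 0.08.
Then μ = -0.027 − (-0.9945)·0.08 = 0.06.

μ = 0.06, σ = 0.08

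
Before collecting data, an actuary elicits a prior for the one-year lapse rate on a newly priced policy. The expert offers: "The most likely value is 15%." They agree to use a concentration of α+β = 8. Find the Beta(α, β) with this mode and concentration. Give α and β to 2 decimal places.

α = 1.90, β = 6.10

For α,β > 1 the Beta mode is (α−1)/(α+β−2). With α+β = 8, the mode is (α−1)/6.
Set (α−1)/6 = 0.15 → α = 1 + 0.15·6 = 1.90.
β = 8 − α = 6.10.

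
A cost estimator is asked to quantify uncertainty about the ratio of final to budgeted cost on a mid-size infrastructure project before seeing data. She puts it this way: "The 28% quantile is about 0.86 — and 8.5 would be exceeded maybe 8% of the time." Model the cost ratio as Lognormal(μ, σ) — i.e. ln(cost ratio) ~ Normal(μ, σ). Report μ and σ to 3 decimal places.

μ ≈ 0.521, σ ≈ 1.152

If T ~ Lognormal(μ,σ) then ln T ~ Normal(μ,σ), so the p-quantile of ln T is μ + z_p·σ.
ln(0.86) = -0.1508 and ln(8.5) = 2.14; z_{0.28} = -0.5828, z_{0.92} = 1.405.
σ = (2.14 − -0.1508)/(1.405 − (-0.5828)) = 1.152.
μ = -0.1508 − (-0.5828)·1.152 = 0.521.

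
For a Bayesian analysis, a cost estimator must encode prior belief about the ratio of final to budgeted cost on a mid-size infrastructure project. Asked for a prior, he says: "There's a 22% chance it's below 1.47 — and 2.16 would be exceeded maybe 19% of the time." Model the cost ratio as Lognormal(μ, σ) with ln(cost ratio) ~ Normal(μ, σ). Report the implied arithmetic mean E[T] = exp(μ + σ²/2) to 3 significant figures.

E[T] ≈ 1.81

If T ~ Lognormal(μ,σ) then ln T ~ Normal(μ,σ), so the p-quantile of ln T is μ + z_p·σ.
ln(1.47) = 0.3853 and ln(2.16) = 0.7701; z_{0.22} = -0.7722, z_{0.81} = 0.8779.
σ = (0.7701 − 0.3853)/(0.8779 − (-0.7722)) = 0.233.
μ = 0.3853 − (-0.7722)·0.233 = 0.565.
E[T] = exp(μ + σ²/2) = exp(0.565 + 0.0272) = 1.81.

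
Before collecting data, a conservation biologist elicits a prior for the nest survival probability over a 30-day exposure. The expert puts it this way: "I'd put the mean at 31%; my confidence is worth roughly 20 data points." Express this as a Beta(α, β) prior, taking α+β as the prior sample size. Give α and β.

Under the effective-sample-size interpretation, Beta(α, β) has prior mean α/(α+β) and prior sample size α+β.
So α+β = 20 and α/(α+β) = 0.31, giving α = 0.31·20 = 6.2 and β = 20 − 6.2 = 13.8.

α = 6.2, β = 13.8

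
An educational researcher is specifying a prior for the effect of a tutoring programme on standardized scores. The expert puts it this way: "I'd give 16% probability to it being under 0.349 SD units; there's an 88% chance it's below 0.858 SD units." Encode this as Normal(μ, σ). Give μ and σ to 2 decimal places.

μ = 0.58, σ = 0.23

For Normal(μ,σ), the p-quantile is μ + z_p·σ. Here z_{0.16} = -0.9945, z_{0.88} = 1.175.
So 0.349 = μ − 0.9945σ and 0.858 = μ + 1.175σ.
Subtracting: σ = (0.858 − 0.349)/(1.175 − (-0.9945)) = 0.23.
Then μ = 0.349 − (-0.9945)·0.23 = 0.58.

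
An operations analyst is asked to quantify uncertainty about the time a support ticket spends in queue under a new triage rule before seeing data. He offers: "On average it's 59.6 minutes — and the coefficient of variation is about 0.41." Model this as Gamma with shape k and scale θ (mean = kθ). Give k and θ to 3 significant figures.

k ≈ 5.95, θ ≈ 10

For Gamma(k, scale θ): mean = kθ, variance = kθ², so CV = 1/√k.
CV = 0.41, hence k = 1/CV² = 5.95.
Then θ = mean/k = 59.6/5.95 = 10.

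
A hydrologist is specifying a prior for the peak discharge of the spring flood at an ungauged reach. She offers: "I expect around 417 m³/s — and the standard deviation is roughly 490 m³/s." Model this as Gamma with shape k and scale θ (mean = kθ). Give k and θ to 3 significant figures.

For Gamma(k, scale θ): mean = kθ, variance = kθ², so CV = 1/√k.
CV = SD/mean = 490/417 = 1.175, hence k = 1/CV² = 0.724.
Then θ = mean/k = 417/0.724 = 576.

k ≈ 0.724, θ ≈ 576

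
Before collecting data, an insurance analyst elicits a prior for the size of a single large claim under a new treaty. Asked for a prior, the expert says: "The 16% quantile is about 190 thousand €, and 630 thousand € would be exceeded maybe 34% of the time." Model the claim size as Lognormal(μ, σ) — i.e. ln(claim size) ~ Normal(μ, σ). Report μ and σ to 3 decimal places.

μ ≈ 6.094, σ ≈ 0.852

If T ~ Lognormal(μ,σ) then ln T ~ Normal(μ,σ), so the p-quantile of ln T is μ + z_p·σ.
ln(190) = 5.247 and ln(630) = 6.446; z_{0.16} = -0.9945, z_{0.66} = 0.4125.
σ = (6.446 − 5.247)/(0.4125 − (-0.9945)) = 0.852.
μ = 5.247 − (-0.9945)·0.852 = 6.094.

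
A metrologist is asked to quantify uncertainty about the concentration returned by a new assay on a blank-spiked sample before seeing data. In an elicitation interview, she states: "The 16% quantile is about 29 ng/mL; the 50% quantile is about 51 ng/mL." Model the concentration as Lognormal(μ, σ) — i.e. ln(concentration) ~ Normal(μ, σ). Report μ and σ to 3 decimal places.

If T ~ Lognormal(μ,σ) then ln T ~ Normal(μ,σ), so the p-quantile of ln T is μ + z_p·σ.
ln(29) = 3.367 and ln(51) = 3.932; z_{0.16} = -0.9945, z_{0.5} = 0.
σ = (3.932 − 3.367)/(0 − (-0.9945)) = 0.568.
μ = 3.367 − (-0.9945)·0.568 = 3.932.

μ ≈ 3.932, σ ≈ 0.568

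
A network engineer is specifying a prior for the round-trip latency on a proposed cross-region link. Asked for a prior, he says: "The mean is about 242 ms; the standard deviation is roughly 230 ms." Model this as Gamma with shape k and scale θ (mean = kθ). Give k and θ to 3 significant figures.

For Gamma(k, scale θ): mean = kθ, variance = kθ², so CV = 1/√k.
CV = SD/mean = 230/242 = 0.9504, hence k = 1/CV² = 1.11.
Then θ = mean/k = 242/1.11 = 219.

k ≈ 1.11, θ ≈ 219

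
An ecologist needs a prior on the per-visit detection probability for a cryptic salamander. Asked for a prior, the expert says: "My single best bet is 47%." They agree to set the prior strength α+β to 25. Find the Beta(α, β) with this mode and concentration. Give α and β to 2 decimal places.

α = 11.81, β = 13.19

For α,β > 1 the Beta mode is (α−1)/(α+β−2). With α+β = 25, the mode is (α−1)/23.
Set (α−1)/23 = 0.47 → α = 1 + 0.47·23 = 11.81.
β = 25 − α = 13.19.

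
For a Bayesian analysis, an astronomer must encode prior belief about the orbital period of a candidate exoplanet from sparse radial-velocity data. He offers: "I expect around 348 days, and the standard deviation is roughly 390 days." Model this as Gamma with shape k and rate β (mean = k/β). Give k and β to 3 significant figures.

k ≈ 0.796, β ≈ 0.00229

For Gamma(k, rate β): mean = k/β, variance = k/β², so CV = 1/√k.
CV = SD/mean = 390/348 = 1.121, hence k = 1/CV² = 0.796.
Then β = k/mean = 0.796/348 = 0.00229.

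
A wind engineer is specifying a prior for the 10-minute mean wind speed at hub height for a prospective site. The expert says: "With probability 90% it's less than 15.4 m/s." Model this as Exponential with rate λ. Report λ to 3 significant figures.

P(T < 15.4) = 1 − e^(−λ·15.4) = 0.9, so λ = −ln(1−0.9)/15.4 = −ln(0.1)/15.4 = 0.15.

λ ≈ 0.15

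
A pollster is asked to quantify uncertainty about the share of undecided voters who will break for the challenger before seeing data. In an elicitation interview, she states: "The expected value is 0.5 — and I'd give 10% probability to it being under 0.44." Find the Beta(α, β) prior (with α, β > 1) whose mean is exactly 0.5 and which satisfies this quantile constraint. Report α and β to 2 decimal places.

With mean 0.5 fixed, write α = 0.5s, β = 0.5s where s = α+β.
Need P(θ < 0.44) = 0.1 under Beta(0.5s, 0.5s). Normal approximation: (q−m)/√(m(1−m)/s) ≈ z_{0.1} = -1.28, so s ≈ 0.5·0.5·(-1.28)²/(0.44−0.5)² = 114.1.
At s = 114.1: P(θ<0.44) ≈ 0.100. Adjusting to match 0.1 gives s ≈ 113.73.
So α = 0.5·113.73 ≈ 56.86, β = 0.5·113.73 ≈ 56.86.

α ≈ 56.86, β ≈ 56.86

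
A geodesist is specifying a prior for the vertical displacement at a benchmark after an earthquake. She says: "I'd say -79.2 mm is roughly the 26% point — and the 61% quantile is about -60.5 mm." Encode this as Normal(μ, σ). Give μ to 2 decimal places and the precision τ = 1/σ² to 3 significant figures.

The p-quantile of Normal(μ,σ) is μ + z_p·σ, with z_{0.26} = -0.6433 and z_{0.61} = 0.2793.
Eliminate σ: μ = (z₂·x₁ − z₁·x₂)/(z₂ − z₁) = (0.2793·-79.2 − (-0.6433)·-60.5)/0.9227 = -66.16.
Then σ = (x₂ − x₁)/(z₂ − z₁) = (-60.5 − -79.2)/0.9227 = 20.27.
Precision τ = 1/σ² = 1/20.27² = 0.00243.

μ = -66.16, τ = 0.00243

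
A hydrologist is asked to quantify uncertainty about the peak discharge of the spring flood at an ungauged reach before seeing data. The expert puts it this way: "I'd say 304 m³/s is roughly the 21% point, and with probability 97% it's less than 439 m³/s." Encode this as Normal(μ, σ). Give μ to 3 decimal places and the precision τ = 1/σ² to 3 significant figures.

For Normal(μ,σ), the p-quantile is μ + z_p·σ. Here z_{0.21} = -0.8064, z_{0.97} = 1.881.
So 304 = μ − 0.8064σ and 439 = μ + 1.881σ.
Subtracting: σ = (439 − 304)/(1.881 − (-0.8064)) = 50.238.
Then μ = 304 − (-0.8064)·50.238 = 344.513.
Precision τ = 1/σ² = 1/50.24² = 0.000396.

μ = 344.513, τ = 0.000396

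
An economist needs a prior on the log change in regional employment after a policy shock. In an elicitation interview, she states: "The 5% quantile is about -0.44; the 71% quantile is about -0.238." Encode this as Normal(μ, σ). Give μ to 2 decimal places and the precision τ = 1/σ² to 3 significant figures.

μ = -0.29, τ = 118

The p-quantile of Normal(μ,σ) is μ + z_p·σ, with z_{0.05} = -1.645 and z_{0.71} = 0.5534.
Eliminate σ: μ = (z₂·x₁ − z₁·x₂)/(z₂ − z₁) = (0.5534·-0.44 − (-1.645)·-0.238)/2.198 = -0.29.
Then σ = (x₂ − x₁)/(z₂ − z₁) = (-0.238 − -0.44)/2.198 = 0.09.
Precision τ = 1/σ² = 1/0.09189² = 118.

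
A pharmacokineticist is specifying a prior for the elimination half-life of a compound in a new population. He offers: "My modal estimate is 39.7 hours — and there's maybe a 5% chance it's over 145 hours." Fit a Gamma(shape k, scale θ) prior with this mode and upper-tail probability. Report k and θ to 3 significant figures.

k ≈ 2.53, θ ≈ 26

Gamma(k,θ) with k>1 has mode (k−1)θ, so θ = 39.7/(k−1).
Need P(X < 145) = 0.95 with θ tied to k this way. Start at k = 2, θ = 39.7: P(X<145) ≈ 0.879.
Too low — raise k to concentrate. Iterating converges to k ≈ 2.53.
Then θ = 39.7/(2.53−1) ≈ 26.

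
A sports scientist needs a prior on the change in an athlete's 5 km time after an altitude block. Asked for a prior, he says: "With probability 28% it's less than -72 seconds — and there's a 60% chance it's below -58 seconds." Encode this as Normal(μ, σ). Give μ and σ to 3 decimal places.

μ = -62.242, σ = 16.743

The p-quantile of Normal(μ,σ) is μ + z_p·σ, with z_{0.28} = -0.5828 and z_{0.6} = 0.2533.
Eliminate σ: μ = (z₂·x₁ − z₁·x₂)/(z₂ − z₁) = (0.2533·-72 − (-0.5828)·-58)/0.8362 = -62.242.
Then σ = (x₂ − x₁)/(z₂ − z₁) = (-58 − -72)/0.8362 = 16.743.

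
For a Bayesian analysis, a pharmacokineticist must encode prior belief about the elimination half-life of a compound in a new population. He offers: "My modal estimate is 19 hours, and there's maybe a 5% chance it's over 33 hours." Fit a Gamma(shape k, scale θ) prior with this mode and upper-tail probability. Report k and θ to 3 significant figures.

k ≈ 10.2, θ ≈ 2.08

Gamma(k,θ) with k>1 has mode (k−1)θ, so θ = 19/(k−1).
Need P(X < 33) = 0.95 with θ tied to k this way. Start at k = 2, θ = 19: P(X<33) ≈ 0.518.
Too low — raise k to concentrate. Iterating converges to k ≈ 10.2.
Then θ = 19/(10.2−1) ≈ 2.08.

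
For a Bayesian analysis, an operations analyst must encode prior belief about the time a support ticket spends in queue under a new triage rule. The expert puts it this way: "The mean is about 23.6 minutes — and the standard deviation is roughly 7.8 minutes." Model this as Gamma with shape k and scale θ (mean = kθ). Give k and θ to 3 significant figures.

k ≈ 9.15, θ ≈ 2.58

For Gamma(k, scale θ): mean = kθ, variance = kθ², so CV = 1/√k.
CV = SD/mean = 7.8/23.6 = 0.3305, hence k = 1/CV² = 9.15.
Then θ = mean/k = 23.6/9.15 = 2.58.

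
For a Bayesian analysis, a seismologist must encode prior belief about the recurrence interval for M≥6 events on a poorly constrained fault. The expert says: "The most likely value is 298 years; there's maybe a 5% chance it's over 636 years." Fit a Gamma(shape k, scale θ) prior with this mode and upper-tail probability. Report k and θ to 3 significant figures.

Gamma(k,θ) with k>1 has mode (k−1)θ, so θ = 298/(k−1).
Need P(X < 636) = 0.95 with θ tied to k this way. Start at k = 2, θ = 298: P(X<636) ≈ 0.629.
Too low — raise k to concentrate. Iterating converges to k ≈ 5.8.
Then θ = 298/(5.8−1) ≈ 62.1.

k ≈ 5.8, θ ≈ 62.1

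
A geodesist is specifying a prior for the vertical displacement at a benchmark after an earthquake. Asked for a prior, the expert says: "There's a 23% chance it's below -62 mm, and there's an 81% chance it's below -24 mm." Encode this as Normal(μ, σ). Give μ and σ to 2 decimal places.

μ = -44.63, σ = 23.50

For Normal(μ,σ), the p-quantile is μ + z_p·σ. Here z_{0.23} = -0.7388, z_{0.81} = 0.8779.
So -62 = μ − 0.7388σ and -24 = μ + 0.8779σ.
Subtracting: σ = (-24 − -62)/(0.8779 − (-0.7388)) = 23.50.
Then μ = -62 − (-0.7388)·23.50 = -44.63.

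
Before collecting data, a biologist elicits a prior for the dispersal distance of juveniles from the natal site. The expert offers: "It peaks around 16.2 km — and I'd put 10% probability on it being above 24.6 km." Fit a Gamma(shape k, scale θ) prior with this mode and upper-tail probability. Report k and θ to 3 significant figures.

k ≈ 11.7, θ ≈ 1.52

Gamma(k,θ) with k>1 has mode (k−1)θ, so θ = 16.2/(k−1).
Need P(X < 24.6) = 0.9 with θ tied to k this way. Start at k = 2, θ = 16.2: P(X<24.6) ≈ 0.448.
Too low — raise k to concentrate. Iterating converges to k ≈ 11.7.
Then θ = 16.2/(11.7−1) ≈ 1.52.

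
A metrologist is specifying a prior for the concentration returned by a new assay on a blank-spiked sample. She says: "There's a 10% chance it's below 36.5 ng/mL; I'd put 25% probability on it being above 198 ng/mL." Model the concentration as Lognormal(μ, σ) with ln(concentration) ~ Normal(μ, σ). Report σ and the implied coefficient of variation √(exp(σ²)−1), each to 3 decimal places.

σ ≈ 0.864, CV ≈ 1.054

If T ~ Lognormal(μ,σ) then ln T ~ Normal(μ,σ), so the p-quantile of ln T is μ + z_p·σ.
ln(36.5) = 3.597 and ln(198) = 5.288; z_{0.1} = -1.282, z_{0.75} = 0.6745.
σ = (5.288 − 3.597)/(0.6745 − (-1.282)) = 0.864.
μ = 3.597 − (-1.282)·0.864 = 4.705.
CV = √(exp(σ²)−1) = √(exp(0.7473)−1) = 1.054.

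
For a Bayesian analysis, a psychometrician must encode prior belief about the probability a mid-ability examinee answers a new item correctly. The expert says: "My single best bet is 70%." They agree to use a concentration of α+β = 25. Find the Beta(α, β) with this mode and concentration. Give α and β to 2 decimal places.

For α,β > 1 the Beta mode is (α−1)/(α+β−2). With α+β = 25, the mode is (α−1)/23.
Set (α−1)/23 = 0.7 → α = 1 + 0.7·23 = 17.10.
β = 25 − α = 7.90.

α = 17.10, β = 7.90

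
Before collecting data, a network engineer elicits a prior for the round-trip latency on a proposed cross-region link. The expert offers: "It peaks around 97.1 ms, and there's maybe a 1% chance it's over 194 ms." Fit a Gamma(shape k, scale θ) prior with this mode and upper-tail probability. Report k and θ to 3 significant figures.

Gamma(k,θ) with k>1 has mode (k−1)θ, so θ = 97.1/(k−1).
Need P(X < 194) = 0.99 with θ tied to k this way. Start at k = 2, θ = 97.1: P(X<194) ≈ 0.593.
Too low — raise k to concentrate. Iterating converges to k ≈ 11.3.
Then θ = 97.1/(11.3−1) ≈ 9.47.

k ≈ 11.3, θ ≈ 9.47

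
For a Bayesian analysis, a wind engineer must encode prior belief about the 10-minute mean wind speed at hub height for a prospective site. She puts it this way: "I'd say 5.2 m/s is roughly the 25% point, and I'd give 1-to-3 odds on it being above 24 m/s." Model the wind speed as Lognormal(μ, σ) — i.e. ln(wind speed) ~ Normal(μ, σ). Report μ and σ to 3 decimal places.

μ ≈ 2.413, σ ≈ 1.134

If T ~ Lognormal(μ,σ) then ln T ~ Normal(μ,σ), so the p-quantile of ln T is μ + z_p·σ.
ln(5.2) = 1.649 and ln(24) = 3.178; z_{0.25} = -0.6745, z_{0.75} = 0.6745.
σ = (3.178 − 1.649)/(0.6745 − (-0.6745)) = 1.134.
μ = 1.649 − (-0.6745)·1.134 = 2.413.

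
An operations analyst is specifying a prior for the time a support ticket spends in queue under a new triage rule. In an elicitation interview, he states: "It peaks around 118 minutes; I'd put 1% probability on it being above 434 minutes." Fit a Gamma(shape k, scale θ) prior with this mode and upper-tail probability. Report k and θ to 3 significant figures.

Gamma(k,θ) with k>1 has mode (k−1)θ, so θ = 118/(k−1).
Need P(X < 434) = 0.99 with θ tied to k this way. Start at k = 2, θ = 118: P(X<434) ≈ 0.882.
Too low — raise k to concentrate. Iterating converges to k ≈ 3.52.
Then θ = 118/(3.52−1) ≈ 46.8.

k ≈ 3.52, θ ≈ 46.8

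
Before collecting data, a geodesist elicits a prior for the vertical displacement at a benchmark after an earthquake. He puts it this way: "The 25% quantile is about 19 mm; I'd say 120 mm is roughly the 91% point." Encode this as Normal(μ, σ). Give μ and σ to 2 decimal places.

For Normal(μ,σ), the p-quantile is μ + z_p·σ. Here z_{0.25} = -0.6745, z_{0.91} = 1.341.
So 19 = μ − 0.6745σ and 120 = μ + 1.341σ.
Subtracting: σ = (120 − 19)/(1.341 − (-0.6745)) = 50.12.
Then μ = 19 − (-0.6745)·50.12 = 52.80.

μ = 52.80, σ = 50.12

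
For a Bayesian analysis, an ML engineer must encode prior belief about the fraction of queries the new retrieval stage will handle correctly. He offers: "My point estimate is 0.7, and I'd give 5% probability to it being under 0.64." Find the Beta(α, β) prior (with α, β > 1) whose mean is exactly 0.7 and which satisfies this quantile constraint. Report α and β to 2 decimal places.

α ≈ 115.04, β ≈ 49.30

With mean 0.7 fixed, write α = 0.7s, β = 0.3s where s = α+β.
Need P(θ < 0.64) = 0.05 under Beta(0.7s, 0.3s). Normal approximation: (q−m)/√(m(1−m)/s) ≈ z_{0.05} = -1.64, so s ≈ 0.7·0.3·(-1.64)²/(0.64−0.7)² = 157.8.
At s = 157.8: P(θ<0.64) ≈ 0.053. Adjusting to match 0.05 gives s ≈ 164.35.
So α = 0.7·164.35 ≈ 115.04, β = 0.3·164.35 ≈ 49.30.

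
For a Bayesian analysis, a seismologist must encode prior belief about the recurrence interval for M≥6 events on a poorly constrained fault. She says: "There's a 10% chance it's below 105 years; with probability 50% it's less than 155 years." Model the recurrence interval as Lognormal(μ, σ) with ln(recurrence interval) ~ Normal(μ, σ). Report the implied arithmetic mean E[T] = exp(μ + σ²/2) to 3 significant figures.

If T ~ Lognormal(μ,σ) then ln T ~ Normal(μ,σ), so the p-quantile of ln T is μ + z_p·σ.
ln(105) = 4.654 and ln(155) = 5.043; z_{0.1} = -1.282, z_{0.5} = 0.
σ = (5.043 − 4.654)/(0 − (-1.282)) = 0.304.
μ = 4.654 − (-1.282)·0.304 = 5.043.
E[T] = exp(μ + σ²/2) = exp(5.043 + 0.0462) = 162 years.

E[T] ≈ 162 years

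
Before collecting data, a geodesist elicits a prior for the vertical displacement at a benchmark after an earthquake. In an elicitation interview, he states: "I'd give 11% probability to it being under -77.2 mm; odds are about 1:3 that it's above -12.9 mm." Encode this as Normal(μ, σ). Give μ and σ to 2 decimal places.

μ = -35.71, σ = 33.82

For Normal(μ,σ), the p-quantile is μ + z_p·σ. Here z_{0.11} = -1.227, z_{0.75} = 0.6745.
So -77.2 = μ − 1.227σ and -12.9 = μ + 0.6745σ.
Subtracting: σ = (-12.9 − -77.2)/(0.6745 − (-1.227)) = 33.82.
Then μ = -77.2 − (-1.227)·33.82 = -35.71.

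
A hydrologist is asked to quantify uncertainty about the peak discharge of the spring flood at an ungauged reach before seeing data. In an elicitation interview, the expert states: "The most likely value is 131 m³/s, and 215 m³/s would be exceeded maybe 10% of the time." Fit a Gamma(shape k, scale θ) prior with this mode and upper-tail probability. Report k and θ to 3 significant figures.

Gamma(k,θ) with k>1 has mode (k−1)θ, so θ = 131/(k−1).
Need P(X < 215) = 0.9 with θ tied to k this way. Start at k = 2, θ = 131: P(X<215) ≈ 0.488.
Too low — raise k to concentrate. Iterating converges to k ≈ 8.68.
Then θ = 131/(8.68−1) ≈ 17.1.

k ≈ 8.68, θ ≈ 17.1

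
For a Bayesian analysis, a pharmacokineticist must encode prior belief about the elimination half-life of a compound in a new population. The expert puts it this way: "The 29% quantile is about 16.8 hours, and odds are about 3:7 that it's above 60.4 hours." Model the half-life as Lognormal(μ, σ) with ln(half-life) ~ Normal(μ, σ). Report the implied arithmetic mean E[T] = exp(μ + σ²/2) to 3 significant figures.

E[T] ≈ 65.6 hours

If T ~ Lognormal(μ,σ) then ln T ~ Normal(μ,σ), so the p-quantile of ln T is μ + z_p·σ.
ln(16.8) = 2.821 and ln(60.4) = 4.101; z_{0.29} = -0.5534, z_{0.7} = 0.5244.
σ = (4.101 − 2.821)/(0.5244 − (-0.5534)) = 1.187.
μ = 2.821 − (-0.5534)·1.187 = 3.478.
E[T] = exp(μ + σ²/2) = exp(3.478 + 0.7048) = 65.6 hours.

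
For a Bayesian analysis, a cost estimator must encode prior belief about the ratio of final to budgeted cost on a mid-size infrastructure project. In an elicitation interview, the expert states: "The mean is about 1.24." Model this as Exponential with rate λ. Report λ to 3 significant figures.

Exponential mean = 1/λ, so λ = 1/1.24 = 0.806.

λ ≈ 0.806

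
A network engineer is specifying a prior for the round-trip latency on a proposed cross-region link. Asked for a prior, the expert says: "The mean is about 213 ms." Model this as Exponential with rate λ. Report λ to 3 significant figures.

λ ≈ 0.00469

Exponential mean = 1/λ, so λ = 1/213.0 = 0.00469.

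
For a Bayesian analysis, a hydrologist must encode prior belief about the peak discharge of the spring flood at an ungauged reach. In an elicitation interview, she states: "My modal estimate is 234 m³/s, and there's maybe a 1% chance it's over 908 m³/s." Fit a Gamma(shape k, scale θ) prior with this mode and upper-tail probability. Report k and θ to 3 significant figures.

Gamma(k,θ) with k>1 has mode (k−1)θ, so θ = 234/(k−1).
Need P(X < 908) = 0.99 with θ tied to k this way. Start at k = 2, θ = 234: P(X<908) ≈ 0.899.
Too low — raise k to concentrate. Iterating converges to k ≈ 3.29.
Then θ = 234/(3.29−1) ≈ 102.

k ≈ 3.29, θ ≈ 102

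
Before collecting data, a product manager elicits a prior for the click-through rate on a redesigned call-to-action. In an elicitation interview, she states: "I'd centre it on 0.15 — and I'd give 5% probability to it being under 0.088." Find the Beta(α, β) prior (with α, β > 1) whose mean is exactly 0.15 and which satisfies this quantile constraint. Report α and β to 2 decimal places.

With mean 0.15 fixed, write α = 0.15s, β = 0.85s where s = α+β.
Need P(θ < 0.088) = 0.05 under Beta(0.15s, 0.85s). Normal approximation: (q−m)/√(m(1−m)/s) ≈ z_{0.05} = -1.64, so s ≈ 0.15·0.85·(-1.64)²/(0.088−0.15)² = 89.7.
At s = 89.7: P(θ<0.088) ≈ 0.034. Adjusting to match 0.05 gives s ≈ 74.17.
So α = 0.15·74.17 ≈ 11.13, β = 0.85·74.17 ≈ 63.05.

α ≈ 11.13, β ≈ 63.05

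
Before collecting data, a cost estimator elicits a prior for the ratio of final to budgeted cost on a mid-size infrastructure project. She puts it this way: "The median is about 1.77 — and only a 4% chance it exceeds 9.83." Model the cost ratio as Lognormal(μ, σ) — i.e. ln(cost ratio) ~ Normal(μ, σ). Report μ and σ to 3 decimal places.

If T ~ Lognormal(μ,σ) then ln T ~ Normal(μ,σ), so the p-quantile of ln T is μ + z_p·σ.
ln(1.77) = 0.571 and ln(9.83) = 2.285; z_{0.5} = 0, z_{0.96} = 1.751.
σ = (2.285 − 0.571)/(1.751 − (0)) = 0.979.
μ = 0.571 − (0)·0.979 = 0.571.

μ ≈ 0.571, σ ≈ 0.979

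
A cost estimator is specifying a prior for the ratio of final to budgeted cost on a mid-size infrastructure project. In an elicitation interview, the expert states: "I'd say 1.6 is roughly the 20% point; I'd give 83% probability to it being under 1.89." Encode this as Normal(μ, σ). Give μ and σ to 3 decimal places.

μ = 1.736, σ = 0.161

For Normal(μ,σ), the p-quantile is μ + z_p·σ. Here z_{0.2} = -0.8416, z_{0.83} = 0.9542.
So 1.6 = μ − 0.8416σ and 1.89 = μ + 0.9542σ.
Subtracting: σ = (1.89 − 1.6)/(0.9542 − (-0.8416)) = 0.161.
Then μ = 1.6 − (-0.8416)·0.161 = 1.736.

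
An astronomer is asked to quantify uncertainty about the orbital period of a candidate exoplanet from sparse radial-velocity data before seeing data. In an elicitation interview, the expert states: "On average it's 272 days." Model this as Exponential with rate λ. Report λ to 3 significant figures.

Exponential mean = 1/λ, so λ = 1/272.0 = 0.00368.

λ ≈ 0.00368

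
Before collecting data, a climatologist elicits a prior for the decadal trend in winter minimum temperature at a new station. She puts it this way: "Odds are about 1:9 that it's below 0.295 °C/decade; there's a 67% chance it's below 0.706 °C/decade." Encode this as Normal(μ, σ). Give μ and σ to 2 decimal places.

μ = 0.60, σ = 0.24

The p-quantile of Normal(μ,σ) is μ + z_p·σ, with z_{0.1} = -1.282 and z_{0.67} = 0.4399.
Eliminate σ: μ = (z₂·x₁ − z₁·x₂)/(z₂ − z₁) = (0.4399·0.295 − (-1.282)·0.706)/1.721 = 0.60.
Then σ = (x₂ − x₁)/(z₂ − z₁) = (0.706 − 0.295)/1.721 = 0.24.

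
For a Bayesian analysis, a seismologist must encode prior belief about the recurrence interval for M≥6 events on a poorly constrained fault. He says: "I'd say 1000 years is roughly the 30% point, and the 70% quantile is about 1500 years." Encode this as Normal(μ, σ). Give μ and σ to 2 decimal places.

μ = 1250.00, σ = 476.73

The p-quantile of Normal(μ,σ) is μ + z_p·σ, with z_{0.3} = -0.5244 and z_{0.7} = 0.5244.
Eliminate σ: μ = (z₂·x₁ − z₁·x₂)/(z₂ − z₁) = (0.5244·1000 − (-0.5244)·1500)/1.049 = 1250.00.
Then σ = (x₂ − x₁)/(z₂ − z₁) = (1500 − 1000)/1.049 = 476.73.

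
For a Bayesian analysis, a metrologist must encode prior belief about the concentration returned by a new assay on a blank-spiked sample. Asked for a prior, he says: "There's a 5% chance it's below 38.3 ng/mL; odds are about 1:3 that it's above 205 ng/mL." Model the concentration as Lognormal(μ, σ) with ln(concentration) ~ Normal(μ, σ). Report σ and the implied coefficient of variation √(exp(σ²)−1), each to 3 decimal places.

If T ~ Lognormal(μ,σ) then ln T ~ Normal(μ,σ), so the p-quantile of ln T is μ + z_p·σ.
ln(38.3) = 3.645 and ln(205) = 5.323; z_{0.05} = -1.645, z_{0.75} = 0.6745.
σ = (5.323 − 3.645)/(0.6745 − (-1.645)) = 0.723.
μ = 3.645 − (-1.645)·0.723 = 4.835.
CV = √(exp(σ²)−1) = √(exp(0.5231)−1) = 0.829.

σ ≈ 0.723, CV ≈ 0.829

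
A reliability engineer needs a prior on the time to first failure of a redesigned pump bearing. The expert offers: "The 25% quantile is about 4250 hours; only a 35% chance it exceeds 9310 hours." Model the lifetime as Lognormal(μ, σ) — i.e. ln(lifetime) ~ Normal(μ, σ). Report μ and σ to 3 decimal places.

If T ~ Lognormal(μ,σ) then ln T ~ Normal(μ,σ), so the p-quantile of ln T is μ + z_p·σ.
ln(4250) = 8.355 and ln(9310) = 9.139; z_{0.25} = -0.6745, z_{0.65} = 0.3853.
σ = (9.139 − 8.355)/(0.3853 − (-0.6745)) = 0.740.
μ = 8.355 − (-0.6745)·0.740 = 8.854.

μ ≈ 8.854, σ ≈ 0.740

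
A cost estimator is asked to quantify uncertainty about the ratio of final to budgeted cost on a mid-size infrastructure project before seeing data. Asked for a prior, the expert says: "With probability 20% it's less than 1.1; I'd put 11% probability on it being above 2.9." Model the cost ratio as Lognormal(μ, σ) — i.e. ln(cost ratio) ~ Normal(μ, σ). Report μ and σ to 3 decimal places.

If T ~ Lognormal(μ,σ) then ln T ~ Normal(μ,σ), so the p-quantile of ln T is μ + z_p·σ.
ln(1.1) = 0.09531 and ln(2.9) = 1.065; z_{0.2} = -0.8416, z_{0.89} = 1.227.
σ = (1.065 − 0.09531)/(1.227 − (-0.8416)) = 0.469.
μ = 0.09531 − (-0.8416)·0.469 = 0.490.

μ ≈ 0.490, σ ≈ 0.469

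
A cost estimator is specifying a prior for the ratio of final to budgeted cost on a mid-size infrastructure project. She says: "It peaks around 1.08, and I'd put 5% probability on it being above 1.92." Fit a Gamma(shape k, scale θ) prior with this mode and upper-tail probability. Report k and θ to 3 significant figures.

Gamma(k,θ) with k>1 has mode (k−1)θ, so θ = 1.08/(k−1).
Need P(X < 1.92) = 0.95 with θ tied to k this way. Start at k = 2, θ = 1.08: P(X<1.92) ≈ 0.531.
Too low — raise k to concentrate. Iterating converges to k ≈ 9.42.
Then θ = 1.08/(9.42−1) ≈ 0.128.

k ≈ 9.42, θ ≈ 0.128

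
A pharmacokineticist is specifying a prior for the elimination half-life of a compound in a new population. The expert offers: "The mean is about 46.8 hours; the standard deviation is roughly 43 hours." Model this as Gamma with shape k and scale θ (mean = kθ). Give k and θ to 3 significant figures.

k ≈ 1.18, θ ≈ 39.5

For Gamma(k, scale θ): mean = kθ, variance = kθ², so CV = 1/√k.
CV = SD/mean = 43/46.8 = 0.9188, hence k = 1/CV² = 1.18.
Then θ = mean/k = 46.8/1.18 = 39.5.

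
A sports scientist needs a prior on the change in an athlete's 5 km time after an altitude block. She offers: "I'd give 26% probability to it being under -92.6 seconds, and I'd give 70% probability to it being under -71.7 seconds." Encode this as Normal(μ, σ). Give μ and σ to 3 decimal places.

μ = -81.086, σ = 17.898

The p-quantile of Normal(μ,σ) is μ + z_p·σ, with z_{0.26} = -0.6433 and z_{0.7} = 0.5244.
Eliminate σ: μ = (z₂·x₁ − z₁·x₂)/(z₂ − z₁) = (0.5244·-92.6 − (-0.6433)·-71.7)/1.168 = -81.086.
Then σ = (x₂ − x₁)/(z₂ − z₁) = (-71.7 − -92.6)/1.168 = 17.898.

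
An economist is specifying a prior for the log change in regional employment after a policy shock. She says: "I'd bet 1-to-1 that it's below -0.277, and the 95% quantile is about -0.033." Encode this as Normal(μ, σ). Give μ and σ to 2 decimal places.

μ = -0.28, σ = 0.15

The p-quantile of Normal(μ,σ) is μ + z_p·σ, with z_{0.5} = 0 and z_{0.95} = 1.645.
Eliminate σ: μ = (z₂·x₁ − z₁·x₂)/(z₂ − z₁) = (1.645·-0.277 − (0)·-0.033)/1.645 = -0.28.
Then σ = (x₂ − x₁)/(z₂ − z₁) = (-0.033 − -0.277)/1.645 = 0.15.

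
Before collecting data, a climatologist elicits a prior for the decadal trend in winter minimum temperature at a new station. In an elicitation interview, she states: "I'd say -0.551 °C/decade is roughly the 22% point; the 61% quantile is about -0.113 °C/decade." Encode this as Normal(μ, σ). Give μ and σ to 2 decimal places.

For Normal(μ,σ), the p-quantile is μ + z_p·σ. Here z_{0.22} = -0.7722, z_{0.61} = 0.2793.
So -0.551 = μ − 0.7722σ and -0.113 = μ + 0.2793σ.
Subtracting: σ = (-0.113 − -0.551)/(0.2793 − (-0.7722)) = 0.42.
Then μ = -0.551 − (-0.7722)·0.42 = -0.23.

μ = -0.23, σ = 0.42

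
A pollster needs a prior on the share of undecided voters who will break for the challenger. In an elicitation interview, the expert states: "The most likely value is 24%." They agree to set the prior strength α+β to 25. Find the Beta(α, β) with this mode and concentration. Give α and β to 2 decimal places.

α = 6.52, β = 18.48

For α,β > 1 the Beta mode is (α−1)/(α+β−2). With α+β = 25, the mode is (α−1)/23.
Set (α−1)/23 = 0.24 → α = 1 + 0.24·23 = 6.52.
β = 25 − α = 18.48.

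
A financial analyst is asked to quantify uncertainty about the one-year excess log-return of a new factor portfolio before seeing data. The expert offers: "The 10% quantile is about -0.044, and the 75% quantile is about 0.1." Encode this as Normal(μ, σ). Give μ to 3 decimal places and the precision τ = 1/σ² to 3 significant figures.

μ = 0.050, τ = 185

For Normal(μ,σ), the p-quantile is μ + z_p·σ. Here z_{0.1} = -1.282, z_{0.75} = 0.6745.
So -0.044 = μ − 1.282σ and 0.1 = μ + 0.6745σ.
Subtracting: σ = (0.1 − -0.044)/(0.6745 − (-1.282)) = 0.074.
Then μ = -0.044 − (-1.282)·0.074 = 0.050.
Precision τ = 1/σ² = 1/0.07362² = 185.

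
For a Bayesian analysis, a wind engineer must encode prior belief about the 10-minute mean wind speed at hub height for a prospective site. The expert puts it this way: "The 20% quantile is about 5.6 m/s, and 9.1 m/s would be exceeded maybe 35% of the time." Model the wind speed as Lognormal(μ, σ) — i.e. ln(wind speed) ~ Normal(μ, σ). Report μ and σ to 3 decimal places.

μ ≈ 2.056, σ ≈ 0.396

If T ~ Lognormal(μ,σ) then ln T ~ Normal(μ,σ), so the p-quantile of ln T is μ + z_p·σ.
ln(5.6) = 1.723 and ln(9.1) = 2.208; z_{0.2} = -0.8416, z_{0.65} = 0.3853.
σ = (2.208 − 1.723)/(0.3853 − (-0.8416)) = 0.396.
μ = 1.723 − (-0.8416)·0.396 = 2.056.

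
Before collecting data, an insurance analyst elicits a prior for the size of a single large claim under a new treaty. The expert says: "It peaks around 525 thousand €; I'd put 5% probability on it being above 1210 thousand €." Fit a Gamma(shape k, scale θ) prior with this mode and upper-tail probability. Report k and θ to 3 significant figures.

k ≈ 4.93, θ ≈ 134

Gamma(k,θ) with k>1 has mode (k−1)θ, so θ = 525/(k−1).
Need P(X < 1210) = 0.95 with θ tied to k this way. Start at k = 2, θ = 525: P(X<1210) ≈ 0.670.
Too low — raise k to concentrate. Iterating converges to k ≈ 4.93.
Then θ = 525/(4.93−1) ≈ 134.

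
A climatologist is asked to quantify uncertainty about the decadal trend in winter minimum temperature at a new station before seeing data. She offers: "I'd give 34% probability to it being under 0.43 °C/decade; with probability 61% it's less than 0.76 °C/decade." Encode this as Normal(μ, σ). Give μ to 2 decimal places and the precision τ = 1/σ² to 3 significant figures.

The p-quantile of Normal(μ,σ) is μ + z_p·σ, with z_{0.34} = -0.4125 and z_{0.61} = 0.2793.
Eliminate σ: μ = (z₂·x₁ − z₁·x₂)/(z₂ − z₁) = (0.2793·0.43 − (-0.4125)·0.76)/0.6918 = 0.63.
Then σ = (x₂ − x₁)/(z₂ − z₁) = (0.76 − 0.43)/0.6918 = 0.48.
Precision τ = 1/σ² = 1/0.477² = 4.39.

μ = 0.63, τ = 4.39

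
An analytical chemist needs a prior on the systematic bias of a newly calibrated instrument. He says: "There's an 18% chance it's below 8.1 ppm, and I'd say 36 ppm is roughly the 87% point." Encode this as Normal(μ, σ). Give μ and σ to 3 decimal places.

For Normal(μ,σ), the p-quantile is μ + z_p·σ. Here z_{0.18} = -0.9154, z_{0.87} = 1.126.
So 8.1 = μ − 0.9154σ and 36 = μ + 1.126σ.
Subtracting: σ = (36 − 8.1)/(1.126 − (-0.9154)) = 13.665.
Then μ = 8.1 − (-0.9154)·13.665 = 20.608.

μ = 20.608, σ = 13.665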